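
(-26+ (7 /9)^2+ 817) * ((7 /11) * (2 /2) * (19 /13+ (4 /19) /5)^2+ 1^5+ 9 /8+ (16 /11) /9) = 655801985083 /222377805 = 2949.04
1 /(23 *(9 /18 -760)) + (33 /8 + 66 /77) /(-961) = -1465 /279496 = -0.01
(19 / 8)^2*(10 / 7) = 1805 / 224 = 8.06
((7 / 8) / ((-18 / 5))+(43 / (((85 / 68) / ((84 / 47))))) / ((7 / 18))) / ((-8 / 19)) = -101491597 / 270720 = -374.90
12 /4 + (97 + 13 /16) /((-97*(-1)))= 6221 /1552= 4.01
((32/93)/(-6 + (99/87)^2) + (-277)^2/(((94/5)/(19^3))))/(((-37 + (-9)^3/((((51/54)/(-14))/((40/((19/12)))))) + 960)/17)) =1737.32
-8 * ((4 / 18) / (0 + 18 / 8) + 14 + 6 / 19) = -177472 / 1539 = -115.32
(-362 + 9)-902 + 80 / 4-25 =-1260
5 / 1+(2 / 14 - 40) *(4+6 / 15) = -5963 / 35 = -170.37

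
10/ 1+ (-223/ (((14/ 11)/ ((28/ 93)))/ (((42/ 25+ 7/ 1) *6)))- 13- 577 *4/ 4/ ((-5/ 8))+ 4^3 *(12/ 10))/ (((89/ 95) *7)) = -115003/ 445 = -258.43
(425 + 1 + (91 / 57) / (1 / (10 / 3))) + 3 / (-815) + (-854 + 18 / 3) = -416.68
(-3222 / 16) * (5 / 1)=-8055 / 8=-1006.88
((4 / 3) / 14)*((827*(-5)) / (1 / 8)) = -3150.48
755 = 755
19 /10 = 1.90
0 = 0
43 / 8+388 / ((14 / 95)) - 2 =2636.23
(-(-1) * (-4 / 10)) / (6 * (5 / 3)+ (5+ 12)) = -2 / 135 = -0.01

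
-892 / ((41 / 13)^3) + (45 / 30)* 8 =-1132672 / 68921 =-16.43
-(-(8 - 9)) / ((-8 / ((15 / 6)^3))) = 125 / 64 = 1.95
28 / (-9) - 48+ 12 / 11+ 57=691 / 99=6.98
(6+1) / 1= 7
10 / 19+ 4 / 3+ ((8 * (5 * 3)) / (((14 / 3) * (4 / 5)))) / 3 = 5017 / 399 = 12.57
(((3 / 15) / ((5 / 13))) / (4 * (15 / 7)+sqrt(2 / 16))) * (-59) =-515424 / 143755+75166 * sqrt(2) / 718775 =-3.44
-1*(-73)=73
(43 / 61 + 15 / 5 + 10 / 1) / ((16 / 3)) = 627 / 244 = 2.57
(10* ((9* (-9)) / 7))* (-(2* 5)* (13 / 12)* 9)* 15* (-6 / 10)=-710775 / 7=-101539.29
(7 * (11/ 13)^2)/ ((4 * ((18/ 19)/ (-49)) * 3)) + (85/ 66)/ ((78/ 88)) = -735517/ 36504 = -20.15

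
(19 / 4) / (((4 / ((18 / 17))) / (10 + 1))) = 1881 / 136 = 13.83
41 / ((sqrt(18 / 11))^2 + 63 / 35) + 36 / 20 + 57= 66841 / 945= 70.73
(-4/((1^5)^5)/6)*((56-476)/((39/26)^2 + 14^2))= 1120/793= 1.41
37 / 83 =0.45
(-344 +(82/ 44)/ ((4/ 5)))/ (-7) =30067/ 616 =48.81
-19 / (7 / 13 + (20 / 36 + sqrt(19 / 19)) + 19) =-2223 / 2468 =-0.90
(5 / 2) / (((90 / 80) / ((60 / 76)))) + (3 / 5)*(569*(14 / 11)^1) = 1367686 / 3135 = 436.26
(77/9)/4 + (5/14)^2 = 1999/882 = 2.27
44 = 44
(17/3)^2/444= 289/3996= 0.07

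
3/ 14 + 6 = 87/ 14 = 6.21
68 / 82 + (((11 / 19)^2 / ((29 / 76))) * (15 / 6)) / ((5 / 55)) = 564444 / 22591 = 24.99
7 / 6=1.17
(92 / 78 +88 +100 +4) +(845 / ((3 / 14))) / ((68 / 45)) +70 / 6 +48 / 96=622094 / 221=2814.90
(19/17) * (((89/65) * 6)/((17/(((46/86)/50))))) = 116679/20193875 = 0.01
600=600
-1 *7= -7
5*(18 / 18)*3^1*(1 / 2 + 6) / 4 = 195 / 8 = 24.38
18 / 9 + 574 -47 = 529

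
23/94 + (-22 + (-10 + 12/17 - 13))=-44.05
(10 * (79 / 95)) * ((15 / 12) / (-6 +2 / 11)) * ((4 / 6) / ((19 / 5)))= -21725 / 69312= -0.31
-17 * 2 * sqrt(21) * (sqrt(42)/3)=-238 * sqrt(2)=-336.58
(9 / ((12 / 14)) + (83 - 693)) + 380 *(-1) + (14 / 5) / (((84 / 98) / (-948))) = -4076.30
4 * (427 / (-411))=-1708 / 411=-4.16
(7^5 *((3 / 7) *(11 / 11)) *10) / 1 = 72030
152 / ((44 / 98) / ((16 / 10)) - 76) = -29792 / 14841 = -2.01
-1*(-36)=36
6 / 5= 1.20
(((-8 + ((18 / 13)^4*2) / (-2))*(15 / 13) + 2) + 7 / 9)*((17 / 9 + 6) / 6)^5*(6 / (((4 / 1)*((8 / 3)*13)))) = -64474704190230565 / 35460829925254656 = -1.82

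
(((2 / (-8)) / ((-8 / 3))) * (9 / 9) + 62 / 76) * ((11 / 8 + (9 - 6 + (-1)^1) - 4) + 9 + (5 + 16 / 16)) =13.07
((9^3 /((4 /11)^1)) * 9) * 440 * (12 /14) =47632860 /7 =6804694.29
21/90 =7/30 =0.23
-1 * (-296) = 296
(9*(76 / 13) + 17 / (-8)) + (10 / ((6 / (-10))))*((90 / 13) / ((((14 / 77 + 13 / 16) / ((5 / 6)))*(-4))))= 54357 / 728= 74.67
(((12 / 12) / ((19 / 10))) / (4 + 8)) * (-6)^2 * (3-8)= -150 / 19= -7.89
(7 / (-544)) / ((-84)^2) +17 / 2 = 4660991 / 548352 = 8.50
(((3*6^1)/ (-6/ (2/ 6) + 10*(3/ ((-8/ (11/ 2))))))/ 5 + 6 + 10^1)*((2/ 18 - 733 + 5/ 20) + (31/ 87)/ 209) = -327390214144/ 28092735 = -11653.91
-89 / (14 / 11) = -979 / 14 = -69.93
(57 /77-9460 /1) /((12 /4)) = -728363 /231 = -3153.09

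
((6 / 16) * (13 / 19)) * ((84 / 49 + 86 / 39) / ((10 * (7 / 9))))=963 / 7448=0.13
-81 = -81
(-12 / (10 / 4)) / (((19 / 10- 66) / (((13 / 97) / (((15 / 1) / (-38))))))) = -7904 / 310885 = -0.03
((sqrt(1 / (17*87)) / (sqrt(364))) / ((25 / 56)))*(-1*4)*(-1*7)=112*sqrt(134589) / 480675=0.09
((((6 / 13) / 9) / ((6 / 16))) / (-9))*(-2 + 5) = -0.05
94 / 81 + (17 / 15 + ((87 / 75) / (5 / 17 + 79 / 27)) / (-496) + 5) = 10826631569 / 1484503200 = 7.29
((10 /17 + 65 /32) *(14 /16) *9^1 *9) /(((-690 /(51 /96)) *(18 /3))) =-17955 /753664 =-0.02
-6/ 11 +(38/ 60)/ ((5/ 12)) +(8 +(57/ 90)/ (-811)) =12008243/ 1338150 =8.97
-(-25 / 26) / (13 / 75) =1875 / 338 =5.55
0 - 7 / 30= -7 / 30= -0.23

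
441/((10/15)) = 1323/2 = 661.50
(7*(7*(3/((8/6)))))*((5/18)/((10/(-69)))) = -3381/16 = -211.31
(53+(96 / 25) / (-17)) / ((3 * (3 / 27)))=67287 / 425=158.32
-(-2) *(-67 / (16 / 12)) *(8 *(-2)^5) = 25728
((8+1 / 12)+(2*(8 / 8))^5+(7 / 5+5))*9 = 8367 / 20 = 418.35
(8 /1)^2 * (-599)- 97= -38433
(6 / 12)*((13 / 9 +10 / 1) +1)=56 / 9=6.22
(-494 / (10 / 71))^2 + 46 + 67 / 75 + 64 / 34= 15684927008 / 1275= 12301903.54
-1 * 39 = -39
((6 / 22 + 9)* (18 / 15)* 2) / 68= 18 / 55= 0.33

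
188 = 188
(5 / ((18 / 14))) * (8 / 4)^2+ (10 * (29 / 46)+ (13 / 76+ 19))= 645499 / 15732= 41.03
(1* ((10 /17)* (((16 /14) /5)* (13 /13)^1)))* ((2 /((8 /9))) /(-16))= -0.02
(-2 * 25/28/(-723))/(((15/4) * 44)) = 5/334026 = 0.00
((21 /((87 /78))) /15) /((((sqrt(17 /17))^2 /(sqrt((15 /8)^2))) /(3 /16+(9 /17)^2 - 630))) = -794691261 /536384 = -1481.57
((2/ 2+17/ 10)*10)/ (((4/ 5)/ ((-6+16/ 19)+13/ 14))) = -151875/ 1064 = -142.74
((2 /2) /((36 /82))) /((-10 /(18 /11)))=-41 /110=-0.37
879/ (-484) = -879/ 484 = -1.82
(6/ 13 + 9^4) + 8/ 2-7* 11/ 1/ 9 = 767158/ 117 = 6556.91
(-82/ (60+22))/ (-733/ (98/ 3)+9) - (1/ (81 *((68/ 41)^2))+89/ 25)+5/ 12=-12633621499/ 4110620400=-3.07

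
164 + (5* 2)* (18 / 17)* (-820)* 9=-1325612 / 17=-77977.18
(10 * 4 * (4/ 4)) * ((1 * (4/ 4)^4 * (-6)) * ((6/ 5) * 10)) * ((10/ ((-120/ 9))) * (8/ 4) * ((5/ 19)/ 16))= 71.05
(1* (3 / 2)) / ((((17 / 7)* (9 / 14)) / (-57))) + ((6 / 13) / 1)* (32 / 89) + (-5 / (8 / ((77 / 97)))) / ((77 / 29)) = -836200733 / 15263144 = -54.79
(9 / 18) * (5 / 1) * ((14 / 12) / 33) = 35 / 396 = 0.09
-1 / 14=-0.07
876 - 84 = 792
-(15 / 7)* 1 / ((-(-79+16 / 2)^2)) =15 / 35287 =0.00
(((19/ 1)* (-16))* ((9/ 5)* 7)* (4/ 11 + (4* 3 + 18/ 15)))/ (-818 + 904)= -7143696/ 11825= -604.12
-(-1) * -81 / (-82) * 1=81 / 82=0.99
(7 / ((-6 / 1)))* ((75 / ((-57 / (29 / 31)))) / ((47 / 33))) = 55825 / 55366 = 1.01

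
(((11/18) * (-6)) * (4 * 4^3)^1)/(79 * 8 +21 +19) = -88/63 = -1.40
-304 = -304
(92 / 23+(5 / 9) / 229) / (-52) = -8249 / 107172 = -0.08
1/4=0.25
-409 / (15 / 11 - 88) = 4499 / 953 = 4.72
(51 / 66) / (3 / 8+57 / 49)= 3332 / 6633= 0.50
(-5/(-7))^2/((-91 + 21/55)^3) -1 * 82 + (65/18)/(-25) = -22424403278709539/272987458168320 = -82.14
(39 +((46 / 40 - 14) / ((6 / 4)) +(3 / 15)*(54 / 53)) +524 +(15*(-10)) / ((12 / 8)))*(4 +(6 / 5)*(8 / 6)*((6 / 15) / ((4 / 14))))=18794698 / 6625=2836.94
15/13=1.15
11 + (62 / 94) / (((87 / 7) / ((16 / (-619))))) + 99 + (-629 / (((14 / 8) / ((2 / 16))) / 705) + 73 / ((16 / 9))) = -8936374048195 / 283482192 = -31523.58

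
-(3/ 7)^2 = -9/ 49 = -0.18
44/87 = 0.51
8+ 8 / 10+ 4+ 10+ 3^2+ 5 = 36.80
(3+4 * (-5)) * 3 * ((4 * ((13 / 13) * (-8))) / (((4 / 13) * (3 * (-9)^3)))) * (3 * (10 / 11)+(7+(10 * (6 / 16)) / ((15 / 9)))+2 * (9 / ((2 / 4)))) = -933062 / 8019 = -116.36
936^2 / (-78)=-11232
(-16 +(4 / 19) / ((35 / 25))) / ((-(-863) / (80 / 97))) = -168640 / 11133563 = -0.02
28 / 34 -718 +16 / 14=-85208 / 119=-716.03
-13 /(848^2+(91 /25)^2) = -8125 /449448281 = -0.00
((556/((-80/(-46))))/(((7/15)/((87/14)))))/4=834417/784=1064.31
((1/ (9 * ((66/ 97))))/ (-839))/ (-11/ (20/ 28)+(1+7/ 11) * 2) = 485/ 30219102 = 0.00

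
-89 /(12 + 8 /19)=-1691 /236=-7.17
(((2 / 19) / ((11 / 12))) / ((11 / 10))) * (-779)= -9840 / 121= -81.32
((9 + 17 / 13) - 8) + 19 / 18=787 / 234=3.36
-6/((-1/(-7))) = -42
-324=-324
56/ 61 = 0.92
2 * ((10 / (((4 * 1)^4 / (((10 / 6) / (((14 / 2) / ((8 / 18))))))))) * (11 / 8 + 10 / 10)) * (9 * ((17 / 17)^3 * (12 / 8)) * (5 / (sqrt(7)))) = 2375 * sqrt(7) / 12544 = 0.50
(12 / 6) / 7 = 2 / 7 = 0.29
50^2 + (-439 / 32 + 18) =80137 / 32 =2504.28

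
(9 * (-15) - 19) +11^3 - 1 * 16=1161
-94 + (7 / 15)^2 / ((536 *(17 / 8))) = -24089801 / 256275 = -94.00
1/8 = 0.12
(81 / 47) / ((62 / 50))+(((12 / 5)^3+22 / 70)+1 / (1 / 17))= 41469297 / 1274875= 32.53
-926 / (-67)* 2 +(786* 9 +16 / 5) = 2380122 / 335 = 7104.84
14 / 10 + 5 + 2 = 42 / 5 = 8.40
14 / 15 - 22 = -316 / 15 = -21.07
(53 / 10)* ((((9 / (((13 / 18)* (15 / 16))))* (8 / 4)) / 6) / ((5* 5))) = 0.94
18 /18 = 1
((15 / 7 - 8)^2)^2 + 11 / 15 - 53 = 40504031 / 36015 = 1124.64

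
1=1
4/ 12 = 1/ 3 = 0.33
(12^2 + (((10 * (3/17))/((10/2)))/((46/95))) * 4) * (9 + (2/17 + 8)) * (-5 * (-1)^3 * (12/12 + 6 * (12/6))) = 1086553260/6647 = 163465.21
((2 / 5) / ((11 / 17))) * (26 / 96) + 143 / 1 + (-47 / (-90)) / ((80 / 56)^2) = 3549727 / 24750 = 143.42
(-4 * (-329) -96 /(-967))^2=1619683838224 /935089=1732117.30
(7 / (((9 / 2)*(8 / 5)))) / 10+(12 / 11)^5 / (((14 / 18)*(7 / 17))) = 2796373805 / 568187928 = 4.92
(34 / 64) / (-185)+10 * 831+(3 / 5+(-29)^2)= 9151.60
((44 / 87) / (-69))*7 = -308 / 6003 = -0.05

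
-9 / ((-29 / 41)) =12.72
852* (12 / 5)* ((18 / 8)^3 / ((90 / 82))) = 2122119 / 100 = 21221.19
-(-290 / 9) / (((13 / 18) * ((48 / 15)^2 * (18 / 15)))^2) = 2265625 / 5537792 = 0.41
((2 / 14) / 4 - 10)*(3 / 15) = -1.99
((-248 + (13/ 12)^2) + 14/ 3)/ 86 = -34871/ 12384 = -2.82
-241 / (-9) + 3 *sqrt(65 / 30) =sqrt(78) / 2 + 241 / 9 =31.19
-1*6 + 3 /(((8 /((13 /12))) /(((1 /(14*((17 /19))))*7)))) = -6281 /1088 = -5.77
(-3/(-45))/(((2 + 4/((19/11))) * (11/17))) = 0.02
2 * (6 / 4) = 3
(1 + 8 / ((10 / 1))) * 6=54 / 5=10.80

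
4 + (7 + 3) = 14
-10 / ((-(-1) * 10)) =-1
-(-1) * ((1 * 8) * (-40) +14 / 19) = -6066 / 19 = -319.26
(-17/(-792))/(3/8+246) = 17/195129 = 0.00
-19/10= -1.90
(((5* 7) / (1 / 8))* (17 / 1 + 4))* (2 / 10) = 1176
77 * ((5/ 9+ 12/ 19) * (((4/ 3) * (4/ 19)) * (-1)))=-250096/ 9747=-25.66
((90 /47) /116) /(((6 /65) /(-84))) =-20475 /1363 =-15.02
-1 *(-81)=81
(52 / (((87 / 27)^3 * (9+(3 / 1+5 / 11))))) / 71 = 416988 / 237231803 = 0.00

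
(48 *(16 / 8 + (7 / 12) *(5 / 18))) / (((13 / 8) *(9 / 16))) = 119552 / 1053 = 113.53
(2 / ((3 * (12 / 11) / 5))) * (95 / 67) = 5225 / 1206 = 4.33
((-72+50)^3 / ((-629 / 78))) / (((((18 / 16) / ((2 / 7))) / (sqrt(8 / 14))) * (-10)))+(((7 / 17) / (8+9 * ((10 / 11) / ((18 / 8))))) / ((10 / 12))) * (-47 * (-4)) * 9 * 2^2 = 262.04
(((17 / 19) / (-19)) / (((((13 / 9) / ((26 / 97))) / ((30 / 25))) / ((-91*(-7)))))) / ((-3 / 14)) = 5457816 / 175085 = 31.17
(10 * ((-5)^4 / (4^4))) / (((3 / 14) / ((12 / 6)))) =21875 / 96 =227.86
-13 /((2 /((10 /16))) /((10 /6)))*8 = -325 /6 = -54.17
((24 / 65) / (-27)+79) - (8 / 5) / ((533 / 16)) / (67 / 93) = 126823493 / 1606995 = 78.92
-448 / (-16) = 28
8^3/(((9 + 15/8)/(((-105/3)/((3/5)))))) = -716800/261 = -2746.36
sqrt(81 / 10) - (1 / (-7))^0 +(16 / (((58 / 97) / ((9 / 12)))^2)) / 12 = 14771 / 13456 +9*sqrt(10) / 10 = 3.94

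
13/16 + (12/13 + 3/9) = 1291/624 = 2.07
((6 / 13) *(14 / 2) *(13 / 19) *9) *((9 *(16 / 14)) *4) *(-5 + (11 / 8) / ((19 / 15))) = -1156680 / 361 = -3204.10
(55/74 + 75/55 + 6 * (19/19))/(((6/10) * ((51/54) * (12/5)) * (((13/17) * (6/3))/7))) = 1154825/42328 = 27.28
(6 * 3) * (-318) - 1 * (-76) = -5648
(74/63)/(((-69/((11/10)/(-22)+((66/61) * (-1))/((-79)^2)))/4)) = 28269554/8274536235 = 0.00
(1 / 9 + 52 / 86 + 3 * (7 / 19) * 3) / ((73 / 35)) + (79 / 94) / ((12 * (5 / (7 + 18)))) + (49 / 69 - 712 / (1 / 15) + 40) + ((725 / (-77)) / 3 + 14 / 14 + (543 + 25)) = -3599752919915125 / 357432330024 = -10071.15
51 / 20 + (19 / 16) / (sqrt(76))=sqrt(19) / 32 + 51 / 20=2.69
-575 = -575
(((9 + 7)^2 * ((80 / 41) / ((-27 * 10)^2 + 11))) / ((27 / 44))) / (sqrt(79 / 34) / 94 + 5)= 1353590374400 / 606192753470517- 84705280 * sqrt(2686) / 606192753470517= 0.00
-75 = -75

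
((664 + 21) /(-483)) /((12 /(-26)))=8905 /2898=3.07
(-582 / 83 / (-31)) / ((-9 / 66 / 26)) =-110968 / 2573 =-43.13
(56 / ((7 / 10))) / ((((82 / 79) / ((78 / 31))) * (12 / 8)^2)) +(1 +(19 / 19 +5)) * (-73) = -1619803 / 3813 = -424.81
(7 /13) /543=0.00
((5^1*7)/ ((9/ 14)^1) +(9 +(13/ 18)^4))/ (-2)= -6688705/ 209952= -31.86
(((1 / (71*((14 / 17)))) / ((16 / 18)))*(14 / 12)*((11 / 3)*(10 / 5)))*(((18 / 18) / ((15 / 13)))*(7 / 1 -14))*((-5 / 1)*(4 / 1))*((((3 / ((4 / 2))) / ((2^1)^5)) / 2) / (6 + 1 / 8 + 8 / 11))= 187187 / 2740032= 0.07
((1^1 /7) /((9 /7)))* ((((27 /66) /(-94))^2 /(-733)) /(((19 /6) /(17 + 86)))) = -2781 /29780271224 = -0.00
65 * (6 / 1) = 390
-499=-499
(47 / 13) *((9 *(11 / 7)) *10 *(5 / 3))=77550 / 91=852.20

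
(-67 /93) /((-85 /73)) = 0.62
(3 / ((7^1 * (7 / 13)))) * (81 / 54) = 117 / 98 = 1.19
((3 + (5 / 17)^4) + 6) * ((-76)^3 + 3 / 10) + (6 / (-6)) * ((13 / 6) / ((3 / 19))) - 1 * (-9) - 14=-1748377738951 / 442170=-3954084.94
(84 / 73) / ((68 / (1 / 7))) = 3 / 1241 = 0.00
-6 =-6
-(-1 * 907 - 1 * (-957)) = -50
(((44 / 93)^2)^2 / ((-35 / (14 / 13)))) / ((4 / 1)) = -1874048 / 4862338065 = -0.00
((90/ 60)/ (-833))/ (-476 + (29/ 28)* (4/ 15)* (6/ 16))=20/ 5285623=0.00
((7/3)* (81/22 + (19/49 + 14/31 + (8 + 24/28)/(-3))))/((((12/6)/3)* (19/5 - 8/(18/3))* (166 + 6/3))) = 786395/59350368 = 0.01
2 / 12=1 / 6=0.17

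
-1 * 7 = -7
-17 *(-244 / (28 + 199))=4148 / 227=18.27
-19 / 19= -1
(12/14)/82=3/287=0.01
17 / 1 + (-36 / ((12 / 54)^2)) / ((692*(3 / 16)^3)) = -24707 / 173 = -142.82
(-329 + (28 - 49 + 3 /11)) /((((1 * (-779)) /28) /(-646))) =-3662344 /451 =-8120.50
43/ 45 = 0.96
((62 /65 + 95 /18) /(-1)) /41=-7291 /47970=-0.15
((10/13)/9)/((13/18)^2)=0.16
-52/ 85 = -0.61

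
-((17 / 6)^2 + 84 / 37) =-13717 / 1332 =-10.30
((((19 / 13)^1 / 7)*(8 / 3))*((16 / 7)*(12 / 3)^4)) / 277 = 622592 / 529347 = 1.18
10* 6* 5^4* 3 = 112500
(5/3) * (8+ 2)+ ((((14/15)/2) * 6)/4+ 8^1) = 761/30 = 25.37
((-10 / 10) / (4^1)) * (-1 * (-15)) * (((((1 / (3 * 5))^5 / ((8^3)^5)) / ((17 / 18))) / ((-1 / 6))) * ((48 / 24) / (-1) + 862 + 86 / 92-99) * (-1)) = -11683 / 17196361858416640000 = -0.00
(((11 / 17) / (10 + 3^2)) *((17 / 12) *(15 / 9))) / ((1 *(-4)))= -55 / 2736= -0.02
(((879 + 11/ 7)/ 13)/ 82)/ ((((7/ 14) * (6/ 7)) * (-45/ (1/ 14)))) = -1541/ 503685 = -0.00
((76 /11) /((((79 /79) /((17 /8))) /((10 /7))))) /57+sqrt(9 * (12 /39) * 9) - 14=-3149 /231+18 * sqrt(13) /13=-8.64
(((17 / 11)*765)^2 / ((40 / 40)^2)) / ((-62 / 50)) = -1127232.90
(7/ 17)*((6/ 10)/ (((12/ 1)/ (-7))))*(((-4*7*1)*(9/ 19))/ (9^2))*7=0.17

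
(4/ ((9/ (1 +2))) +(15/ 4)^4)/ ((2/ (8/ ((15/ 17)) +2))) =1101.62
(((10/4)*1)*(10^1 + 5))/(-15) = -5/2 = -2.50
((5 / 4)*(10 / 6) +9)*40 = 1330 / 3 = 443.33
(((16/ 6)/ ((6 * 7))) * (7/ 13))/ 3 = 4/ 351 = 0.01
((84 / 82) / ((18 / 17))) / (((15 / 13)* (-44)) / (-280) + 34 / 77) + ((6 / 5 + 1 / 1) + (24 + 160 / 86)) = 22710901 / 766905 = 29.61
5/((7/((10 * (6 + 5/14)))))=2225/49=45.41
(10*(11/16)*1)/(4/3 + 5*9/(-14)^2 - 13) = -1617/2690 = -0.60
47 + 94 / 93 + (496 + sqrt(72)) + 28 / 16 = 554.25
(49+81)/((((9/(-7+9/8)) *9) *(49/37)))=-113035/15876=-7.12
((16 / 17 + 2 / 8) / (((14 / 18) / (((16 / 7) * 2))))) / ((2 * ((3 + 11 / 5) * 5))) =1458 / 10829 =0.13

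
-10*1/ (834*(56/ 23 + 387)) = -115/ 3735069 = -0.00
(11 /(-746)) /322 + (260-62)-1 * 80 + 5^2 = 34350305 /240212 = 143.00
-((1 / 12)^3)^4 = -1 / 8916100448256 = -0.00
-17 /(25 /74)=-1258 /25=-50.32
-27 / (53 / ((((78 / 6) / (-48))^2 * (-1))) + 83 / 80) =365040 / 9754933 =0.04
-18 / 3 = -6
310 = 310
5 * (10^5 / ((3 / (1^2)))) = 500000 / 3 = 166666.67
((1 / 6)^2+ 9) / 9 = 325 / 324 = 1.00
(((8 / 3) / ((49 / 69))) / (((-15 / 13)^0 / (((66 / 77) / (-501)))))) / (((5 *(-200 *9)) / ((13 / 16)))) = 299 / 515529000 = 0.00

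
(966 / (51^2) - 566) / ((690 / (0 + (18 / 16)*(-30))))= 27.67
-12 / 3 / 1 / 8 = -1 / 2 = -0.50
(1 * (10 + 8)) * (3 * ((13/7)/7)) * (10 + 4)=1404/7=200.57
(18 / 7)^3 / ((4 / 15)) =21870 / 343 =63.76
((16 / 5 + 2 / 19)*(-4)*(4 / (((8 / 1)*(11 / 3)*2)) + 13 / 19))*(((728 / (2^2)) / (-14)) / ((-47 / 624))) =-1716.88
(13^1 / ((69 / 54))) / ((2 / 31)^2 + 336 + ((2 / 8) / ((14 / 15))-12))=12592944 / 401373529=0.03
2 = 2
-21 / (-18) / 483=1 / 414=0.00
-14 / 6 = -7 / 3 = -2.33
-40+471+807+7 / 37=45813 / 37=1238.19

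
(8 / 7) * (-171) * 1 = -1368 / 7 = -195.43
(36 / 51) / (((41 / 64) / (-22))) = -16896 / 697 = -24.24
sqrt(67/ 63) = sqrt(469)/ 21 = 1.03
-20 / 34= -10 / 17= -0.59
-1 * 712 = -712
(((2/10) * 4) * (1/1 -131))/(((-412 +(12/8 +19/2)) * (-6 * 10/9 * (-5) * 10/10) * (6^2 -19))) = 78/170425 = 0.00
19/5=3.80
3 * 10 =30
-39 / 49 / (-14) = 39 / 686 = 0.06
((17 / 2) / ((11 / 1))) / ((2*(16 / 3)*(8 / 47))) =2397 / 5632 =0.43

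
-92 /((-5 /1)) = 92 /5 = 18.40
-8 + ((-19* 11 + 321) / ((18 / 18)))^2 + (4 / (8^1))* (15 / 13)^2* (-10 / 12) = 8473961 / 676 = 12535.45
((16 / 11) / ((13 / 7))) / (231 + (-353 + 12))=-56 / 7865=-0.01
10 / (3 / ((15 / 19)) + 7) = 25 / 27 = 0.93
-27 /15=-9 /5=-1.80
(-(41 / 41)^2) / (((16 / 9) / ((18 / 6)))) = -27 / 16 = -1.69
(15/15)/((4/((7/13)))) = 7/52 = 0.13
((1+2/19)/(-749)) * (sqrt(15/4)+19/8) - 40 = -34243/856 - 3 * sqrt(15)/4066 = -40.01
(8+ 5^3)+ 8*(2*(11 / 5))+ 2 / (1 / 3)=174.20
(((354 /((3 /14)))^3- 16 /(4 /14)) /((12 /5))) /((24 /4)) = 939266615 /3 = 313088871.67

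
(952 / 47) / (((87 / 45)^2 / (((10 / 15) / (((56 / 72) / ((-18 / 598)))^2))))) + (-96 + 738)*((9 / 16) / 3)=23822101932507 / 197890186312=120.38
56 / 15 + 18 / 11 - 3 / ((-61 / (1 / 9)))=54101 / 10065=5.38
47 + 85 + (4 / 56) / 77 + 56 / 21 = 435515 / 3234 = 134.67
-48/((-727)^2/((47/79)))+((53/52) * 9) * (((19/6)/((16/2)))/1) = 3.63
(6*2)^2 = 144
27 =27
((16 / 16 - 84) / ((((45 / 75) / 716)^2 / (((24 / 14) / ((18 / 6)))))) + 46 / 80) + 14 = -170201755271 / 2520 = -67540379.08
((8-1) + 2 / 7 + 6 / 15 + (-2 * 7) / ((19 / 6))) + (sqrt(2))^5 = 8.92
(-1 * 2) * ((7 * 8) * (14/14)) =-112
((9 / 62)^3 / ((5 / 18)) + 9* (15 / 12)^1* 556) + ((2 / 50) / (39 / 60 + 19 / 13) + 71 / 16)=8190016914613 / 1308420720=6259.47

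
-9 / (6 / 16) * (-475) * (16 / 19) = 9600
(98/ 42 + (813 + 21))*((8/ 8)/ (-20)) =-2509/ 60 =-41.82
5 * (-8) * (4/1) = -160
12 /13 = 0.92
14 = 14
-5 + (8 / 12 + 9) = 14 / 3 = 4.67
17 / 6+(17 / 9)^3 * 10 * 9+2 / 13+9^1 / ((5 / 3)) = 6475217 / 10530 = 614.93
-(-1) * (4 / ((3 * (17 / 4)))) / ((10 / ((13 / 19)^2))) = 1352 / 92055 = 0.01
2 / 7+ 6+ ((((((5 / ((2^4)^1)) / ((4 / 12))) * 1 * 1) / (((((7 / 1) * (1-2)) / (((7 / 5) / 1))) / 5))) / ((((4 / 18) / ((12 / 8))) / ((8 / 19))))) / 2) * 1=10541 / 2128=4.95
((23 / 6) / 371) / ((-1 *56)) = -23 / 124656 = -0.00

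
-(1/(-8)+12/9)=-29/24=-1.21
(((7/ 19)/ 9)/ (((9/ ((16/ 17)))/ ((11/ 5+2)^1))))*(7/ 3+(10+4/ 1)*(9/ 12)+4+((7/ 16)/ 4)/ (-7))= 158221/ 523260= 0.30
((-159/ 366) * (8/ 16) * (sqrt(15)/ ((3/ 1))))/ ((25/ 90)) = -159 * sqrt(15)/ 610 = -1.01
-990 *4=-3960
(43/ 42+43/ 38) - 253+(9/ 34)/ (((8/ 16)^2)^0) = -3399367/ 13566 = -250.58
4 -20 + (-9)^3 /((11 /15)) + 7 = -1003.09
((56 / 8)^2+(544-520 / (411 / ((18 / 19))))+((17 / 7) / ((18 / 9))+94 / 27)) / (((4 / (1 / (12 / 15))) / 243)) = 26411122215 / 583072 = 45296.50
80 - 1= 79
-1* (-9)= 9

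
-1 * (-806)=806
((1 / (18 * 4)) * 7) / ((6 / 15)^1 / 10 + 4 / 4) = 175 / 1872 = 0.09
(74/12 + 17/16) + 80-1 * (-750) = 40187/48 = 837.23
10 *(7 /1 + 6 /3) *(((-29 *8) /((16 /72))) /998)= -46980 /499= -94.15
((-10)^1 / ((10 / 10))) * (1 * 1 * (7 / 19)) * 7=-25.79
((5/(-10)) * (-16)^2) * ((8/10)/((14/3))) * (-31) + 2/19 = 452422/665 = 680.33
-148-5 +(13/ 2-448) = -1189/ 2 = -594.50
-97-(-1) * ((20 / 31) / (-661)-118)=-4405585 / 20491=-215.00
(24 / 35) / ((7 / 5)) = 24 / 49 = 0.49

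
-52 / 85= -0.61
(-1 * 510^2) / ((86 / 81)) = -244977.91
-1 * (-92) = 92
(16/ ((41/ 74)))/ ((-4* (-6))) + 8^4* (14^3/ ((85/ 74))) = 102301249828/ 10455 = 9784911.51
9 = 9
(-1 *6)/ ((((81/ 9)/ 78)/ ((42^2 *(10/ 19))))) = -917280/ 19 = -48277.89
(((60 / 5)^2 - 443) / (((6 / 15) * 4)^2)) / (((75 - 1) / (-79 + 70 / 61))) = 35498775 / 288896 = 122.88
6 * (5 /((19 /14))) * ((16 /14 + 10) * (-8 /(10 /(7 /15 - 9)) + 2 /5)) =169104 /95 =1780.04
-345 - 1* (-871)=526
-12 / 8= -1.50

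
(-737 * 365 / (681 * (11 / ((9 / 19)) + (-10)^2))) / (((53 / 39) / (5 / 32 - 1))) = 849786795 / 426956128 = 1.99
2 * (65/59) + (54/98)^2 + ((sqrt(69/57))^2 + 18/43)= 478698326/115735403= 4.14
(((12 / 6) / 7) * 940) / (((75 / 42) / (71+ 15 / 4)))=56212 / 5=11242.40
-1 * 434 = -434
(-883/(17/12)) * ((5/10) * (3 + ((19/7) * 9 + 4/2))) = -1091388/119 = -9171.33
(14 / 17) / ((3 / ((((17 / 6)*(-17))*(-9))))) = 119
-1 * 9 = -9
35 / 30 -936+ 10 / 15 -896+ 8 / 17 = -186629 / 102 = -1829.70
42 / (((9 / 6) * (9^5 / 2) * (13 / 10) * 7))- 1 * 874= -874.00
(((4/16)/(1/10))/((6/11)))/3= 55/36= 1.53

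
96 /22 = 48 /11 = 4.36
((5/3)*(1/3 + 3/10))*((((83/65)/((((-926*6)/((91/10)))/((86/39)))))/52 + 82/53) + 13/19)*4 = 632930474519/67182874200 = 9.42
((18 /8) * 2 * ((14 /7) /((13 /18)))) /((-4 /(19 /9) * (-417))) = 57 /3614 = 0.02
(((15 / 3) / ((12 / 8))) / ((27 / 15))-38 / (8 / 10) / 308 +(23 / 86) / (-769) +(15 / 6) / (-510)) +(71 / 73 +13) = 10691558358991 / 682513196904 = 15.66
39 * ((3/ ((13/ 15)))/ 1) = 135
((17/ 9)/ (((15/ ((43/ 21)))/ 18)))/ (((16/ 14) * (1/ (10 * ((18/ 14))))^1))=731/ 14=52.21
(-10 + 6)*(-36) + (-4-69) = 71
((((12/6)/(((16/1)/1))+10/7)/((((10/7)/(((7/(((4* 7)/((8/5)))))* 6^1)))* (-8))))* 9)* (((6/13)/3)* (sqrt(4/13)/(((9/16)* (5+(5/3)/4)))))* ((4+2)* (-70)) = 526176* sqrt(13)/54925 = 34.54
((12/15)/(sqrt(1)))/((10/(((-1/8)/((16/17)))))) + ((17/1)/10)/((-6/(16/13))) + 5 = 289577/62400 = 4.64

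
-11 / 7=-1.57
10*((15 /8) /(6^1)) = 25 /8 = 3.12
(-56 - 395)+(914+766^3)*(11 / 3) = 1648004919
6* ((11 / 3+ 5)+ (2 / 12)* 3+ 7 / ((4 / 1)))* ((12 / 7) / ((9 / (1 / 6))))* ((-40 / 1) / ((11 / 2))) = -10480 / 693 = -15.12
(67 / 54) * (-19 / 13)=-1273 / 702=-1.81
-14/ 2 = -7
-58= -58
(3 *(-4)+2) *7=-70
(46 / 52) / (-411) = -23 / 10686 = -0.00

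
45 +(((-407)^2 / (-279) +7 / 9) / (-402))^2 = 16484486389 / 349428249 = 47.18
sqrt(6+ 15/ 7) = sqrt(399)/ 7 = 2.85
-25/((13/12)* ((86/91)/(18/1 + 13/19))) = -372750/817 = -456.24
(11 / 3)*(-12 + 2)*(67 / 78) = -3685 / 117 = -31.50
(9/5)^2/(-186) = -0.02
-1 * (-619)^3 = 237176659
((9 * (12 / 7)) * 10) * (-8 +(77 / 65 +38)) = 437832 / 91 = 4811.34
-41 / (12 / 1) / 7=-0.49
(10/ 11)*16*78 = 12480/ 11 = 1134.55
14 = 14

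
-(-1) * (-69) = -69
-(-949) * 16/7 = 15184/7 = 2169.14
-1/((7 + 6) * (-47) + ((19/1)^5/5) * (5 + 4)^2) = -5/200560964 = -0.00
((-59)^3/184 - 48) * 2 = -214211/92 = -2328.38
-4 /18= -2 /9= -0.22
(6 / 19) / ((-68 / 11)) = -33 / 646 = -0.05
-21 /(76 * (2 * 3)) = -7 /152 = -0.05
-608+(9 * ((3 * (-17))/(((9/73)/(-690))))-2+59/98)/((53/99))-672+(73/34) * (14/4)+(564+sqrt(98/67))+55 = 7 * sqrt(134)/67+847272145129/176596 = 4797800.40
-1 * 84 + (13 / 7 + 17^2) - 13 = 1357 / 7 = 193.86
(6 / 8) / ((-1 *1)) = -3 / 4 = -0.75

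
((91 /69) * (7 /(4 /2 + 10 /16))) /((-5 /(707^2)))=-363890072 /1035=-351584.61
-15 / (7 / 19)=-285 / 7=-40.71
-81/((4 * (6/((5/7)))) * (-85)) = 27/952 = 0.03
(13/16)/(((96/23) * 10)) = 299/15360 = 0.02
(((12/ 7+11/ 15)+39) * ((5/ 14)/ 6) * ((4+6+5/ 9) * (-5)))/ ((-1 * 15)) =103360/ 11907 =8.68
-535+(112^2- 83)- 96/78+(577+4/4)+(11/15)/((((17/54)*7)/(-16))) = 96667736/7735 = 12497.44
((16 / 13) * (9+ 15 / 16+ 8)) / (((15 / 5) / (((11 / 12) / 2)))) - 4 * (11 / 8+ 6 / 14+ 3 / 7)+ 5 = -3641 / 6552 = -0.56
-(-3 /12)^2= -1 /16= -0.06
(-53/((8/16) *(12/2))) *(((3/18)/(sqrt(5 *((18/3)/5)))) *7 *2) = -371 *sqrt(6)/54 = -16.83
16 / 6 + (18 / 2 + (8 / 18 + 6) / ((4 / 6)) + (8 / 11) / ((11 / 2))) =7792 / 363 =21.47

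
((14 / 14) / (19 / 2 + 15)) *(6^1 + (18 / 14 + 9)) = 228 / 343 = 0.66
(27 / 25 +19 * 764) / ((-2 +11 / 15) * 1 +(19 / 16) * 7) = 17420496 / 8455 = 2060.38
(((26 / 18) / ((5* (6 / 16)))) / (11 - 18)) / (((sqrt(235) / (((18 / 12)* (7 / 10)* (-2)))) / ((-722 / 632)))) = -4693* sqrt(235) / 4177125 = -0.02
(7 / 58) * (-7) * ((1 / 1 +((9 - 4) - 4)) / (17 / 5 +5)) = -35 / 174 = -0.20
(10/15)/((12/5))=5/18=0.28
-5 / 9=-0.56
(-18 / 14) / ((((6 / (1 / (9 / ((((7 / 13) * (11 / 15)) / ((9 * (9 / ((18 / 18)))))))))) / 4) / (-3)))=22 / 15795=0.00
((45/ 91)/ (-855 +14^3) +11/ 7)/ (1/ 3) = 115788/ 24557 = 4.72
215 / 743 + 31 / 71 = 38298 / 52753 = 0.73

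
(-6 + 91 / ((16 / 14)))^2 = 346921 / 64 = 5420.64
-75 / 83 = -0.90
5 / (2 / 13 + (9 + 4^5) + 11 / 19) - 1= -254097 / 255332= -1.00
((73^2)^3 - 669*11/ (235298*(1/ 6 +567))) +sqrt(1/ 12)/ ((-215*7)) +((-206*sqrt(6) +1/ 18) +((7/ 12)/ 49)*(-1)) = 151334225784.45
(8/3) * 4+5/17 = 559/51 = 10.96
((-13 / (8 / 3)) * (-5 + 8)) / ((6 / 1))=-39 / 16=-2.44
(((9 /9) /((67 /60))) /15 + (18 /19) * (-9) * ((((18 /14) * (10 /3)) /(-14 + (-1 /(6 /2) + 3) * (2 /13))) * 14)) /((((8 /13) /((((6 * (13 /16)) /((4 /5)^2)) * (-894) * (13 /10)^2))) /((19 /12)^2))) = -25710894182753 /14544896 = -1767691.85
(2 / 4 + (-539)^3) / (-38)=313181637 / 76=4120811.01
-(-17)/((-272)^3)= -1/1183744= -0.00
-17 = -17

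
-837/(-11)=837/11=76.09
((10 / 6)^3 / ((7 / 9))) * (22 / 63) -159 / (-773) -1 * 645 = -657291848 / 1022679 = -642.72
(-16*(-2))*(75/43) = 55.81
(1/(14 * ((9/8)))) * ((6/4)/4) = 0.02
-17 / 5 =-3.40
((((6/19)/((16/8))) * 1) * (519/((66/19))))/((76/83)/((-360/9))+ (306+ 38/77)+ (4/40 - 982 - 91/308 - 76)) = -3015390/96085469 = -0.03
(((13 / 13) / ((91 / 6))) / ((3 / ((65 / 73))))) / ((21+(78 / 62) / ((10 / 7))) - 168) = -3100 / 23146767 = -0.00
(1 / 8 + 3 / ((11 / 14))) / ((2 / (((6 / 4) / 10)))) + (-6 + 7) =4561 / 3520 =1.30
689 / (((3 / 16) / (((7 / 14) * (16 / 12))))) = 22048 / 9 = 2449.78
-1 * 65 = -65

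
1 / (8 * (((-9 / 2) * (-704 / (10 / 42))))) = 5 / 532224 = 0.00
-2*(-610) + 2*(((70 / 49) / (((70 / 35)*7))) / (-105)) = 1255378 / 1029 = 1220.00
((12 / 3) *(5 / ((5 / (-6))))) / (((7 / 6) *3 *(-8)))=6 / 7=0.86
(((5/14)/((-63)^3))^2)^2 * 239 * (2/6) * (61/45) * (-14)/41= -1822375/11874581740093915397942043048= -0.00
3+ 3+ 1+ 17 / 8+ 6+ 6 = 169 / 8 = 21.12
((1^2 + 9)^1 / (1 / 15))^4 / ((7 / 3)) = 1518750000 / 7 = 216964285.71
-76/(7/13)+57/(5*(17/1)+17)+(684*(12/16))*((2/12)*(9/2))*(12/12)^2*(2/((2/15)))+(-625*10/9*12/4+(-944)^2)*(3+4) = 8895011047/1428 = 6228999.33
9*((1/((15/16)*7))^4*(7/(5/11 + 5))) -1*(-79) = 2286489599/28940625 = 79.01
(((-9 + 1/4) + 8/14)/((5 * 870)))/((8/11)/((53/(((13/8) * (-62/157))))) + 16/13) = -272487787/177099392400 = -0.00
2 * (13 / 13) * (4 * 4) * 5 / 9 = 17.78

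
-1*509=-509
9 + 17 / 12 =125 / 12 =10.42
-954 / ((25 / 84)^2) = -6731424 / 625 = -10770.28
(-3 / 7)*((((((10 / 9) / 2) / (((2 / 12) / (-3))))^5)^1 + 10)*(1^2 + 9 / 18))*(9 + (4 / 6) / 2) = 599940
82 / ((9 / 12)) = 328 / 3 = 109.33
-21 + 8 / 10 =-101 / 5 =-20.20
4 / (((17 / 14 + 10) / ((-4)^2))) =896 / 157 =5.71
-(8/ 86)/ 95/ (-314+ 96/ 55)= 22/ 7015579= 0.00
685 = 685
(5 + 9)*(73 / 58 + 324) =132055 / 29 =4553.62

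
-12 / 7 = -1.71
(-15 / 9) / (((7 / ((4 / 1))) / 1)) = -20 / 21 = -0.95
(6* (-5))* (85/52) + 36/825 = -350313/7150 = -48.99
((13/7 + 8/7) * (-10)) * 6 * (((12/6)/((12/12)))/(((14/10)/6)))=-10800/7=-1542.86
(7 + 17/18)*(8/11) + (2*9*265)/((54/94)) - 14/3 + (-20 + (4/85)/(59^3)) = 1301609950436/157114935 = 8284.44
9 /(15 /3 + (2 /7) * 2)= 21 /13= 1.62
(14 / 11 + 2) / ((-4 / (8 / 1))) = -72 / 11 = -6.55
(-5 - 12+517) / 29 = 500 / 29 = 17.24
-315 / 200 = -63 / 40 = -1.58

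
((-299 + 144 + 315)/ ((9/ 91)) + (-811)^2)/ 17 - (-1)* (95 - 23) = 5945065/ 153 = 38856.63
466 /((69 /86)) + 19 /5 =201691 /345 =584.61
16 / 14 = 8 / 7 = 1.14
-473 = -473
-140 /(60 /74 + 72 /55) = -142450 /2157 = -66.04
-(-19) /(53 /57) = 1083 /53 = 20.43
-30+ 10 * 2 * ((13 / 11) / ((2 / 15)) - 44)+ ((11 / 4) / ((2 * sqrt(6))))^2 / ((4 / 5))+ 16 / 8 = -12339713 / 16896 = -730.33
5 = 5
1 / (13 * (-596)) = -1 / 7748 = -0.00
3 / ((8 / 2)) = 3 / 4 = 0.75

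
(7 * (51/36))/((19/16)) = 476/57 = 8.35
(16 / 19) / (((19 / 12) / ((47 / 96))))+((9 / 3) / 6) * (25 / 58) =19929 / 41876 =0.48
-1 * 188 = -188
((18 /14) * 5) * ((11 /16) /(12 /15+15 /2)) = 2475 /4648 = 0.53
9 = 9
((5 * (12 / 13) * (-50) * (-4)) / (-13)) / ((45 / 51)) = -13600 / 169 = -80.47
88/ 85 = 1.04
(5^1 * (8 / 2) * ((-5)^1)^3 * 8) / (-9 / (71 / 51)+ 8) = -1420000 / 109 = -13027.52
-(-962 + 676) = 286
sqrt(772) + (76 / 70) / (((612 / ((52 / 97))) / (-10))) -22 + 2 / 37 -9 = -118987171 / 3843819 + 2* sqrt(193) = -3.17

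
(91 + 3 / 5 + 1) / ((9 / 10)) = 926 / 9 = 102.89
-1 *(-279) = 279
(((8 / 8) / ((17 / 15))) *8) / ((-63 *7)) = -40 / 2499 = -0.02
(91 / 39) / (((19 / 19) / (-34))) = -238 / 3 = -79.33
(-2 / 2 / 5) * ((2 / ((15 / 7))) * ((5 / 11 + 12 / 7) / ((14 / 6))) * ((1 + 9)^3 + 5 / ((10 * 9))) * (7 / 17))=-3006167 / 42075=-71.45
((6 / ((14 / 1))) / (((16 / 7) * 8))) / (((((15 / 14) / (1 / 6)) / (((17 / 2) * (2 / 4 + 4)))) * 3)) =0.05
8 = 8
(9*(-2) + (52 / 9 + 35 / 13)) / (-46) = 1115 / 5382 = 0.21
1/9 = 0.11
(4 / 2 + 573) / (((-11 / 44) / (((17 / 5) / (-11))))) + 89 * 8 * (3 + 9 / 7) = 289700 / 77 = 3762.34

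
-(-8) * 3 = 24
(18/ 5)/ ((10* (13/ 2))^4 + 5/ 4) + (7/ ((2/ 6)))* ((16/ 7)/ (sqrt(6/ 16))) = 24/ 119004175 + 32* sqrt(6) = 78.38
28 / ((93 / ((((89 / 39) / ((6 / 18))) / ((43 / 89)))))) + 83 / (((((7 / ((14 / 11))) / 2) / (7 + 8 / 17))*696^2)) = 1674419467997 / 392440297392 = 4.27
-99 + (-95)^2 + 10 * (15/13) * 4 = 116638/13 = 8972.15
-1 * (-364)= 364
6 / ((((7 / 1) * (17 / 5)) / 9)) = 270 / 119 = 2.27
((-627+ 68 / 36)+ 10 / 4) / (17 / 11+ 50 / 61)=-7519897 / 28566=-263.25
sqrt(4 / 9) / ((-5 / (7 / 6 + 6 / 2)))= -5 / 9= -0.56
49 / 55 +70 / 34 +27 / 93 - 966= -27905597 / 28985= -962.76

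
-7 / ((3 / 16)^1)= -37.33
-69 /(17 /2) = -138 /17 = -8.12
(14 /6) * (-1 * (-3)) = 7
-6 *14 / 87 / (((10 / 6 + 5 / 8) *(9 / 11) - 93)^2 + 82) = -1792 / 15563981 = -0.00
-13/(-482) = 13/482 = 0.03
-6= -6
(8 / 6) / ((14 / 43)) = 86 / 21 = 4.10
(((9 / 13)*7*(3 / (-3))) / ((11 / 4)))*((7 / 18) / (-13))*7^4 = 126.57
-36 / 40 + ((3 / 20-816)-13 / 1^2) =-3319 / 4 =-829.75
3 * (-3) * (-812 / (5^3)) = 7308 / 125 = 58.46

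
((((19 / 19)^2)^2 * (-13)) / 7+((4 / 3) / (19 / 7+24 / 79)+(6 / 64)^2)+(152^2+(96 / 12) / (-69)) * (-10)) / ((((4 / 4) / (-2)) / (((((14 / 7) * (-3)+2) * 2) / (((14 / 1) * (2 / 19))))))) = -3623636833282139 / 1444579584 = -2508436.97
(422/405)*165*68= 315656/27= 11690.96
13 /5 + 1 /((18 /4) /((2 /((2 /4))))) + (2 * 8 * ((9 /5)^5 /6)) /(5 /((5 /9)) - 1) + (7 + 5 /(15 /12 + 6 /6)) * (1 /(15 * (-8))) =9.71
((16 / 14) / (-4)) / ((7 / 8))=-16 / 49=-0.33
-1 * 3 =-3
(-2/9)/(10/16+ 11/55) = -80/297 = -0.27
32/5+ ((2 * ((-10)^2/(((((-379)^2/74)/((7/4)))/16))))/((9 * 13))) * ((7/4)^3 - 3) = 542680529/84029985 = 6.46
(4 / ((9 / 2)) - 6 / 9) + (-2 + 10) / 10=46 / 45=1.02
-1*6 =-6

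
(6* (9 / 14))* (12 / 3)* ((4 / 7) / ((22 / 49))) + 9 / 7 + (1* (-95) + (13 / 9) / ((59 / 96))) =-977576 / 13629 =-71.73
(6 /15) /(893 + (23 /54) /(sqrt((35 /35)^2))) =108 /241225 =0.00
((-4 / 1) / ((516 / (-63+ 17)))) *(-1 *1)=-46 / 129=-0.36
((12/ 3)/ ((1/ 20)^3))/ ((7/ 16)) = 512000/ 7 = 73142.86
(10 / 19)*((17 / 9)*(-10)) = -1700 / 171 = -9.94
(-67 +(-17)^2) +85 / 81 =223.05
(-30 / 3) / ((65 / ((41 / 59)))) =-82 / 767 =-0.11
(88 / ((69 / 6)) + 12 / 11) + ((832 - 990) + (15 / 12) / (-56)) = -8459953 / 56672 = -149.28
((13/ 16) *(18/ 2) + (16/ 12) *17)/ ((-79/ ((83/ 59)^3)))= -822801493/ 778797168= -1.06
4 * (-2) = -8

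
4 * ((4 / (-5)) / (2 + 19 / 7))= -112 / 165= -0.68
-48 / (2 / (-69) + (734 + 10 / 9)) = -4968 / 76081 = -0.07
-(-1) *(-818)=-818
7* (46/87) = 322/87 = 3.70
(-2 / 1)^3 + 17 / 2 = 1 / 2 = 0.50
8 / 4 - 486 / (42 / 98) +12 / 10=-1130.80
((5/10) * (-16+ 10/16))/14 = -123/224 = -0.55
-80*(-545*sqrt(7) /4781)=43600*sqrt(7) /4781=24.13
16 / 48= 1 / 3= 0.33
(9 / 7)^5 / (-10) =-59049 / 168070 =-0.35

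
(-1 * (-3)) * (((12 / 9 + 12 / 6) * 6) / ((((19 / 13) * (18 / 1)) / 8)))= 1040 / 57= 18.25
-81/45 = -9/5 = -1.80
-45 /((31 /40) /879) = -1582200 /31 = -51038.71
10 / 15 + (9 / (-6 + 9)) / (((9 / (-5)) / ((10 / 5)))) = -8 / 3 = -2.67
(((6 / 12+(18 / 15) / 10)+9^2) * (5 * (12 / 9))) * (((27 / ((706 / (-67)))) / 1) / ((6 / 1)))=-820281 / 3530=-232.37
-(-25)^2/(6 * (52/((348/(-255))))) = 3625/1326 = 2.73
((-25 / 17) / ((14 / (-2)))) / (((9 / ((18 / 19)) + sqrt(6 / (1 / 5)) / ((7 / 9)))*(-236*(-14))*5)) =95 / 31971628-45*sqrt(30) / 111900698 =0.00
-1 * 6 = -6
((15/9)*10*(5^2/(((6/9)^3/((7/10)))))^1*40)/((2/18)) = 354375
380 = 380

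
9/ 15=3/ 5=0.60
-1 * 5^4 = -625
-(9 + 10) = -19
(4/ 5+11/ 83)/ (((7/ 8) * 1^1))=3096/ 2905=1.07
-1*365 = -365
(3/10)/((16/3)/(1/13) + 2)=9/2140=0.00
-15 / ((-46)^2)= -15 / 2116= -0.01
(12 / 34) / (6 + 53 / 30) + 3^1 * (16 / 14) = 96324 / 27727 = 3.47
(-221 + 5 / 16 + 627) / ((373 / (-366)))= -1189683 / 2984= -398.69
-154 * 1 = -154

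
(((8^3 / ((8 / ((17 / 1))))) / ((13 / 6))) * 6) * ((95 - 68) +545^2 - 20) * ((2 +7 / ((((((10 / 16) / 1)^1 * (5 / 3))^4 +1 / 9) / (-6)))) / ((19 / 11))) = -15852594503.59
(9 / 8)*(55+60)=1035 / 8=129.38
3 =3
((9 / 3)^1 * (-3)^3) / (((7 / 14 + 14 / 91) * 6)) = -351 / 17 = -20.65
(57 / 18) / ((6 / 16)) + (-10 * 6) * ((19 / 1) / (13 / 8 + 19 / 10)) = -133228 / 423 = -314.96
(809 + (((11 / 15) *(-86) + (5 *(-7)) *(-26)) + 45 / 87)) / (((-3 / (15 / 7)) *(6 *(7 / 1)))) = -360278 / 12789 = -28.17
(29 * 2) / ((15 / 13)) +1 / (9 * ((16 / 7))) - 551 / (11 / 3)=-791663 / 7920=-99.96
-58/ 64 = -29/ 32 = -0.91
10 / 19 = 0.53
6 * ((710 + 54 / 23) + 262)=134460 / 23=5846.09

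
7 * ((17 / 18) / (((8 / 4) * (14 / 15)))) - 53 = -1187 / 24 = -49.46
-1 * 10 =-10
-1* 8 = -8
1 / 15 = 0.07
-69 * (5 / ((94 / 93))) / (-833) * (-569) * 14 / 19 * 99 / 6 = -602460045 / 212534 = -2834.65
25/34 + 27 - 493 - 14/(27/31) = -441869/918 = -481.34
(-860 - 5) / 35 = -173 / 7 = -24.71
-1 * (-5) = 5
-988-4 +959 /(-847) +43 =-114966 /121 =-950.13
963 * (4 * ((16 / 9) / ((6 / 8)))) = 27392 / 3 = 9130.67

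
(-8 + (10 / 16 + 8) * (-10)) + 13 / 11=-4095 / 44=-93.07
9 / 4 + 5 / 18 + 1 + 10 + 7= 739 / 36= 20.53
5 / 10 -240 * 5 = -2399 / 2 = -1199.50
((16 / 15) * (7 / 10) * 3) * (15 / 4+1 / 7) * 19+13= 4467 / 25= 178.68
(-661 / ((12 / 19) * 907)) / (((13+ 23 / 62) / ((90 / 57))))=-0.14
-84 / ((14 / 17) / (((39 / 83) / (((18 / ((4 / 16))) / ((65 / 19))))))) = -14365 / 6308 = -2.28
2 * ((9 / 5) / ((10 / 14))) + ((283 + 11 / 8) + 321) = 610.42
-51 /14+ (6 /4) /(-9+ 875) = -44145 /12124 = -3.64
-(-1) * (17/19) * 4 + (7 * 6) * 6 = 4856/19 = 255.58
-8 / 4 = -2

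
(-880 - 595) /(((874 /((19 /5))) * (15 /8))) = -236 /69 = -3.42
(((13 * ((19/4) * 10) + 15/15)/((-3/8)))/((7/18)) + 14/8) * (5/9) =-593515/252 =-2355.22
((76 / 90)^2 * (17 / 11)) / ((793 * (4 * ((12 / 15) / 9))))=6137 / 1570140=0.00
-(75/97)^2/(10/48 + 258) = -135000/58307573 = -0.00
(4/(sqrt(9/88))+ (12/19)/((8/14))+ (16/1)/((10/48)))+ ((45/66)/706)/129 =8 * sqrt(22)/3+ 4942950751/63448220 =90.41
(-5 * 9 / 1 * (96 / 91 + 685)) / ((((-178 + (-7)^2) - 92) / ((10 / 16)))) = 87.31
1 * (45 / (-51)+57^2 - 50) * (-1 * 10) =-543680 / 17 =-31981.18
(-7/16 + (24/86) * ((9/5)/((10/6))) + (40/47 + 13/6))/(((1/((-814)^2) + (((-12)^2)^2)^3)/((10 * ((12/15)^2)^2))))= 148178071530368/111933826945969972857346875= 0.00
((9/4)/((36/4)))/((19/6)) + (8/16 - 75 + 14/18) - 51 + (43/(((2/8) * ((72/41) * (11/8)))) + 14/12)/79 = -36771367/297198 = -123.73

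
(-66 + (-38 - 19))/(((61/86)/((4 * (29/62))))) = -613524/1891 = -324.44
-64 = -64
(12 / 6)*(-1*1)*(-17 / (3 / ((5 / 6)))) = 9.44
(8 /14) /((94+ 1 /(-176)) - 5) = 704 /109641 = 0.01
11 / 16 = 0.69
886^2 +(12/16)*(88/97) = 76144678/97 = 784996.68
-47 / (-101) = 47 / 101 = 0.47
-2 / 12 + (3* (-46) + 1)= -823 / 6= -137.17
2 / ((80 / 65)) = 13 / 8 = 1.62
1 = 1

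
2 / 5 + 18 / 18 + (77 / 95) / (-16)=2051 / 1520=1.35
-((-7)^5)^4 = -79792266297612001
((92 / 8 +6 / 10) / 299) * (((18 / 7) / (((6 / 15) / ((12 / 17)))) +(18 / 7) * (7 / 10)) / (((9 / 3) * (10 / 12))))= 456291 / 4447625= 0.10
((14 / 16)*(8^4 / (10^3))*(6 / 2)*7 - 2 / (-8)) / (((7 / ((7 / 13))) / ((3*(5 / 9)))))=37757 / 3900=9.68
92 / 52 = 23 / 13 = 1.77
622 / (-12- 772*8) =-311 / 3094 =-0.10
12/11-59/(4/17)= -249.66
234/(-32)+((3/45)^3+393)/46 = 1528883/1242000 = 1.23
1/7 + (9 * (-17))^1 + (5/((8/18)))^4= 28430455/1792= 15865.21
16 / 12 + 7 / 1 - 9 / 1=-2 / 3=-0.67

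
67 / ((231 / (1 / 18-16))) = -2747 / 594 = -4.62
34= 34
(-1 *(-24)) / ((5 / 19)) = 456 / 5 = 91.20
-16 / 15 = -1.07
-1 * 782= -782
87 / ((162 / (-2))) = -29 / 27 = -1.07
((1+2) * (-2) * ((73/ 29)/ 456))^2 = 5329/ 4857616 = 0.00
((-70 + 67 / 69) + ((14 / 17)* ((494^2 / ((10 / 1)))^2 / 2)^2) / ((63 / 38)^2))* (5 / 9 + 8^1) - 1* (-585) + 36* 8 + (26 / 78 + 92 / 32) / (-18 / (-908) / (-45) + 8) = 980356409838320749142625399517 / 4313352667500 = 227284083962123820.27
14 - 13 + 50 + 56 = 107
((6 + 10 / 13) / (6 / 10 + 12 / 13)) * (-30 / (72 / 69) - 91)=-4790 / 9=-532.22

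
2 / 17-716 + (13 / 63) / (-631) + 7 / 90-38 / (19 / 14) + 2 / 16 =-743.68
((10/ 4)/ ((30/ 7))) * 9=5.25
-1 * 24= -24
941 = 941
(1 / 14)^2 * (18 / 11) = 9 / 1078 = 0.01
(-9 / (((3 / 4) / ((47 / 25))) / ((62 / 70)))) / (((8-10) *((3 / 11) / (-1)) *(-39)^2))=-32054 / 1330875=-0.02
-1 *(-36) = 36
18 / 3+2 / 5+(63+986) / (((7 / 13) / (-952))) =-1854625.60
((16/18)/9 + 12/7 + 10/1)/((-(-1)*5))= 6698/2835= 2.36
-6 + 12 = 6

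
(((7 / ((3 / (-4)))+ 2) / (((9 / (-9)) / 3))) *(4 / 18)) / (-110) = -2 / 45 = -0.04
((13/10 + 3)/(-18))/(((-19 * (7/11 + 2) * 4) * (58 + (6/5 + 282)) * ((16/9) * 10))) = 0.00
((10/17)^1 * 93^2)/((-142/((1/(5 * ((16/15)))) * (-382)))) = 24779385/9656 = 2566.22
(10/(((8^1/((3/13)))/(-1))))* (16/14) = -0.33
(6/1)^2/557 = 36/557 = 0.06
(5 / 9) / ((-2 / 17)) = -85 / 18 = -4.72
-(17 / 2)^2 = -289 / 4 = -72.25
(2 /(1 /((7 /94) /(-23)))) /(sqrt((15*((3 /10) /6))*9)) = -14*sqrt(3) /9729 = -0.00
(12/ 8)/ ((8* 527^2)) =3/ 4443664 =0.00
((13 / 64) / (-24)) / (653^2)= -13 / 654964224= -0.00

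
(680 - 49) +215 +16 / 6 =2546 / 3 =848.67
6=6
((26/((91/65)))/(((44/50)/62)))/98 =50375/3773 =13.35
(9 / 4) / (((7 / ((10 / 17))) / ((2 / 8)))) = 45 / 952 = 0.05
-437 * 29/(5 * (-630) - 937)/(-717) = -12673/2930379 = -0.00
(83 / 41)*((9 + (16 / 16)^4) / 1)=830 / 41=20.24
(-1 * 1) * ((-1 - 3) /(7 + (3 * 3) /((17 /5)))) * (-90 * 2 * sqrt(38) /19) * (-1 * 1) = 3060 * sqrt(38) /779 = 24.21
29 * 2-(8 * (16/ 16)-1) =51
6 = 6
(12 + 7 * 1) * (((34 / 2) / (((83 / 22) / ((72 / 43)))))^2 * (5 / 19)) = 3625585920 / 12737761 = 284.63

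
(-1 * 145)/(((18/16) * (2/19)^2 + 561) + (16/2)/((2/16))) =-104690/451259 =-0.23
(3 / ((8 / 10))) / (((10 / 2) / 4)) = 3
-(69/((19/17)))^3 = -1613964717/6859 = -235306.13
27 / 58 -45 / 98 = 9 / 1421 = 0.01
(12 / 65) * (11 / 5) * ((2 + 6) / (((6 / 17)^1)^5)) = 15618427 / 26325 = 593.29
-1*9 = -9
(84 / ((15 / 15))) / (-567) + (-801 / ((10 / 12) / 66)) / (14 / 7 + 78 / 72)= -20575.02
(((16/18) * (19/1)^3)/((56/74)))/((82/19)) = 4821877/2583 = 1866.77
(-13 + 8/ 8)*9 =-108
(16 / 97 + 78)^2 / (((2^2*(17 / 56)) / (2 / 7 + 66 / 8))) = 404097854 / 9409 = 42948.01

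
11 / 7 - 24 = -157 / 7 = -22.43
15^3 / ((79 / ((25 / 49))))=84375 / 3871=21.80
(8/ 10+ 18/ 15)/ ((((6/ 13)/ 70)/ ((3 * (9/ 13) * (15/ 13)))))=9450/ 13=726.92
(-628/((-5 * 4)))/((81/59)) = 9263/405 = 22.87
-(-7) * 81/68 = 8.34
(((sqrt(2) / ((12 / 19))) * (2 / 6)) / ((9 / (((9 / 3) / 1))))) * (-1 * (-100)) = 475 * sqrt(2) / 27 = 24.88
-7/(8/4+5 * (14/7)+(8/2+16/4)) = -7/20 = -0.35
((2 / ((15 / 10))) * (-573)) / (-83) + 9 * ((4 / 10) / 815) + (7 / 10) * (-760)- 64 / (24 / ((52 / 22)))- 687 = -13573339673 / 11161425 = -1216.09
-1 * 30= -30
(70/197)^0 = 1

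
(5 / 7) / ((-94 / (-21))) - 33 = -3087 / 94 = -32.84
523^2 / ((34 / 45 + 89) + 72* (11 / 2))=12308805 / 21859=563.10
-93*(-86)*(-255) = -2039490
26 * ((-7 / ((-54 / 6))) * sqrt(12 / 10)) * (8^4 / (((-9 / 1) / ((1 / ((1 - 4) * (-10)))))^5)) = -23296 * sqrt(30) / 2017815046875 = -0.00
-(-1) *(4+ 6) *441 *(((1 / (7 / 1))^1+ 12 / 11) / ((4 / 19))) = 568575 / 22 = 25844.32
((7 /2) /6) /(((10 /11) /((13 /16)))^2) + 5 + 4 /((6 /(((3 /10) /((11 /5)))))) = 18777773 /3379200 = 5.56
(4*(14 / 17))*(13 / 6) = 7.14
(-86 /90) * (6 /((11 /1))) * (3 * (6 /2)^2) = -774 /55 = -14.07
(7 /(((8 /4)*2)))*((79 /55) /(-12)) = -553 /2640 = -0.21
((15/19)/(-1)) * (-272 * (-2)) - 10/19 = -430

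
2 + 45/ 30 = 7/ 2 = 3.50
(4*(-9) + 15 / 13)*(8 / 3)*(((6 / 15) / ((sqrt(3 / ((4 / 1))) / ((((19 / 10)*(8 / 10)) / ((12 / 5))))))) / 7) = -45904*sqrt(3) / 20475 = -3.88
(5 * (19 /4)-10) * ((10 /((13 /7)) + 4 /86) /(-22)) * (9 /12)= -11385 /4472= -2.55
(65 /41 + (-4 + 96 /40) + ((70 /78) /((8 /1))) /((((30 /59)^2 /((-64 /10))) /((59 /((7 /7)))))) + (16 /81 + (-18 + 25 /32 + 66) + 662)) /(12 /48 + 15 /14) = 414.04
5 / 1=5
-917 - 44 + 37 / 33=-959.88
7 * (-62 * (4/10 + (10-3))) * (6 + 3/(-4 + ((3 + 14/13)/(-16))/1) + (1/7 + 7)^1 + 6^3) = -1082134856/1475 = -733650.75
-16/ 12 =-4/ 3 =-1.33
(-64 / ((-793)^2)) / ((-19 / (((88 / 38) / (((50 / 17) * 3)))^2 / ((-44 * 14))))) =-101728 / 169835214583125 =-0.00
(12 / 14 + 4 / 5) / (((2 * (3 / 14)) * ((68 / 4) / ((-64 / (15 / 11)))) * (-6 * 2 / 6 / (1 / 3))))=20416 / 11475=1.78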